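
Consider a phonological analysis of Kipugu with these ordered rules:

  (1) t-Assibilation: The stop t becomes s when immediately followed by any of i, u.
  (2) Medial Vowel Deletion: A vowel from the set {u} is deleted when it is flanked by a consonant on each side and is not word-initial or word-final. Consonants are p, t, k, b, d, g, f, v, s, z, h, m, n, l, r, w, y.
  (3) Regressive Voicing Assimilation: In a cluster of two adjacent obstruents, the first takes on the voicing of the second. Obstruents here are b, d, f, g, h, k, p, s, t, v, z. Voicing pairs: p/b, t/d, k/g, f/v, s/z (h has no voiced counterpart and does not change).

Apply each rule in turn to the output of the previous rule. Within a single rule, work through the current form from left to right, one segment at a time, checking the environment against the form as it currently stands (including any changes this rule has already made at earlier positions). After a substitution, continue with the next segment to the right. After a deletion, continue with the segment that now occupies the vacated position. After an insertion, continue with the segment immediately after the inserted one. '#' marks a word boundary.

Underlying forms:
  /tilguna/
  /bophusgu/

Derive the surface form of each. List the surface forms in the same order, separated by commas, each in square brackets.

[silgna], [bophzgu]

/tilguna/:
  (1) t-Assibilation: [tilguna] → [silguna]
  (2) Medial Vowel Deletion: [silguna] → [silgna]
  (3) Regressive Voicing Assimilation: no change — [silgna]
/bophusgu/:
  (1) t-Assibilation: no change — [bophusgu]
  (2) Medial Vowel Deletion: [bophusgu] → [bophsgu]
  (3) Regressive Voicing Assimilation: [bophsgu] → [bophzgu]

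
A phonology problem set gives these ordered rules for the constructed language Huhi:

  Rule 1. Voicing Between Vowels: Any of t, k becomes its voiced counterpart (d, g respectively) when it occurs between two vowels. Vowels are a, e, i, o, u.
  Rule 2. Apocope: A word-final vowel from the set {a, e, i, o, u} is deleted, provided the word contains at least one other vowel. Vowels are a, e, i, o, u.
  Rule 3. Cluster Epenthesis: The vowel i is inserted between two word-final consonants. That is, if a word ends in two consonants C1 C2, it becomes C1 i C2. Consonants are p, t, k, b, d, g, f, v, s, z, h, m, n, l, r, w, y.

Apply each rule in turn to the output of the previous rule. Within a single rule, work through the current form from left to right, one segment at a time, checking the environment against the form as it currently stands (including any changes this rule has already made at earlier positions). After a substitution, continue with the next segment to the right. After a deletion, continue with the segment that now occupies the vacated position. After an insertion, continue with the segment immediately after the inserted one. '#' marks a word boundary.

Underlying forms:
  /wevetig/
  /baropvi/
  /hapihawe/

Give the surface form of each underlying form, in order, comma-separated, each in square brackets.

[wevedig], [baropiv], [hapihaw]

/wevetig/:
  Rule 1 Voicing Between Vowels: [wevetig] → [wevedig]
  Rule 2 Apocope: no change — [wevedig]
  Rule 3 Cluster Epenthesis: no change — [wevedig]
/baropvi/:
  Rule 1 Voicing Between Vowels: no change — [baropvi]
  Rule 2 Apocope: [baropvi] → [baropv]
  Rule 3 Cluster Epenthesis: [baropv] → [baropiv]
/hapihawe/:
  Rule 1 Voicing Between Vowels: no change — [hapihawe]
  Rule 2 Apocope: [hapihawe] → [hapihaw]
  Rule 3 Cluster Epenthesis: no change — [hapihaw]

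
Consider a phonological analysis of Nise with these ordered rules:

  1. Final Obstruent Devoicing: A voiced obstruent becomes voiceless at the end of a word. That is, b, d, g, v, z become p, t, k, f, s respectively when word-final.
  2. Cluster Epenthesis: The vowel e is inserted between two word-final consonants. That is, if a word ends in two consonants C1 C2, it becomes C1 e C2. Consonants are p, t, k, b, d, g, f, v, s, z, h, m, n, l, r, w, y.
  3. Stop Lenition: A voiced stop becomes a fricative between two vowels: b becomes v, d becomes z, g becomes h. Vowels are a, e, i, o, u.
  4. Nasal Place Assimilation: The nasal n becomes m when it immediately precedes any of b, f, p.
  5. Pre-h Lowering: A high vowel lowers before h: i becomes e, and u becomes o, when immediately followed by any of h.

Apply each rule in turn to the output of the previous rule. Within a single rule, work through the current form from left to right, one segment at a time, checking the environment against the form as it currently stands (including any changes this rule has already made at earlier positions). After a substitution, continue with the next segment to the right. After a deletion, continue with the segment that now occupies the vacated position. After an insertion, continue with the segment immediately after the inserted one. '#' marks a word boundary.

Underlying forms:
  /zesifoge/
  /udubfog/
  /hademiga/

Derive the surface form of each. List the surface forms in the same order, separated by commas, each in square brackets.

[zesifohe], [uzubfok], [hazemeha]

/zesifoge/:
  1 Final Obstruent Devoicing: no change — [zesifoge]
  2 Cluster Epenthesis: no change — [zesifoge]
  3 Stop Lenition: [zesifoge] → [zesifohe]
  4 Nasal Place Assimilation: no change — [zesifohe]
  5 Pre-h Lowering: no change — [zesifohe]
/udubfog/:
  1 Final Obstruent Devoicing: [udubfog] → [udubfok]
  2 Cluster Epenthesis: no change — [udubfok]
  3 Stop Lenition: [udubfok] → [uzubfok]
  4 Nasal Place Assimilation: no change — [uzubfok]
  5 Pre-h Lowering: no change — [uzubfok]
/hademiga/:
  1 Final Obstruent Devoicing: no change — [hademiga]
  2 Cluster Epenthesis: no change — [hademiga]
  3 Stop Lenition: [hademiga] → [hazemiha]
  4 Nasal Place Assimilation: no change — [hazemiha]
  5 Pre-h Lowering: [hazemiha] → [hazemeha]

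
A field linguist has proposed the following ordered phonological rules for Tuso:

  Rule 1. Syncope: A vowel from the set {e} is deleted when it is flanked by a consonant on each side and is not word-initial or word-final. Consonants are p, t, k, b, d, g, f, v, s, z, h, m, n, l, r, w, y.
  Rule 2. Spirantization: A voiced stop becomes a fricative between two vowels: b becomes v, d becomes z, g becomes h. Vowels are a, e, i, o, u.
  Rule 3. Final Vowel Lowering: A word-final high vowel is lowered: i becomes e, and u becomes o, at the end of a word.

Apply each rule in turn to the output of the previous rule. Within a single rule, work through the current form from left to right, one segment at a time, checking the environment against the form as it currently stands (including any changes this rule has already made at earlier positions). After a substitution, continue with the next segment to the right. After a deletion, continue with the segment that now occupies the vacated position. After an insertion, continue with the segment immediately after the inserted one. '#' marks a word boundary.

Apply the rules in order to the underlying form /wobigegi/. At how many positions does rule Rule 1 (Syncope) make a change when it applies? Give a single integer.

1

Rule 1 Syncope: [wobigegi] → [wobiggi]
Rule 2 Spirantization: [wobiggi] → [woviggi]
Rule 3 Final Vowel Lowering: [woviggi] → [wovigge]
Rule Rule 1 changed 1 position(s).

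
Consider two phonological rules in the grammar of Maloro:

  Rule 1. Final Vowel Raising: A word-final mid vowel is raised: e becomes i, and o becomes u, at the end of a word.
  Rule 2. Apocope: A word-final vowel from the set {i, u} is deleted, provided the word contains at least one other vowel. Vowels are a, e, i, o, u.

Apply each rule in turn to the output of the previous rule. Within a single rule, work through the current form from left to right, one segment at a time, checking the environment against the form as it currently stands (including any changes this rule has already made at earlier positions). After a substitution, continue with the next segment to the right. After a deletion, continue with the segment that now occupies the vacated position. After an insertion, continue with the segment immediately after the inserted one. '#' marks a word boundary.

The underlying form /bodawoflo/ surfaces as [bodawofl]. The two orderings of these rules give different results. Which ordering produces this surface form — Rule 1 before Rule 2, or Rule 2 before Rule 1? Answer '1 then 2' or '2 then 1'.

Order 1 then 2:
  1 Final Vowel Raising: [bodawoflo] → [bodawoflu]
  2 Apocope: [bodawoflu] → [bodawofl]
  result: [bodawofl]
Order 2 then 1:
  2 Apocope: no change — [bodawoflo]
  1 Final Vowel Raising: [bodawoflo] → [bodawoflu]
  result: [bodawoflu]

1 then 2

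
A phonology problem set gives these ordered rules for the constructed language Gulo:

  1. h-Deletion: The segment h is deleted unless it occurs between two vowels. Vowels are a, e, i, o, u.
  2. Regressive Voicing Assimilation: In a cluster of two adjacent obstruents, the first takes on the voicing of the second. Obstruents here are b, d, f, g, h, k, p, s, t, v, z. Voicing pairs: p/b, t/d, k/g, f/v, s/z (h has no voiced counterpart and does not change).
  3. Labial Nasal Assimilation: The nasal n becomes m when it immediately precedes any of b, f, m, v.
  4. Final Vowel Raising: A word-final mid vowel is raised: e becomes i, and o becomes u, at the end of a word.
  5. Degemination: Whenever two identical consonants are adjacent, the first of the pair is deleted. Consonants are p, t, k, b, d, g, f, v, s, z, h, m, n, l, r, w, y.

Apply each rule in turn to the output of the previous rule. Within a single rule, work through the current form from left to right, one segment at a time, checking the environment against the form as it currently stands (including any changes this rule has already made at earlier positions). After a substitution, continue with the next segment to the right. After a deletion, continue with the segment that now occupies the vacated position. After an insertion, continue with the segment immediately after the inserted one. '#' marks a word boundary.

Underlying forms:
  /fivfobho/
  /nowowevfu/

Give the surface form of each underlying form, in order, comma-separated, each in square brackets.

[fifobu], [nowowefu]

/fivfobho/:
  1 h-Deletion: [fivfobho] → [fivfobo]
  2 Regressive Voicing Assimilation: [fivfobo] → [fiffobo]
  3 Labial Nasal Assimilation: no change — [fiffobo]
  4 Final Vowel Raising: [fiffobo] → [fiffobu]
  5 Degemination: [fiffobu] → [fifobu]
/nowowevfu/:
  1 h-Deletion: no change — [nowowevfu]
  2 Regressive Voicing Assimilation: [nowowevfu] → [nowoweffu]
  3 Labial Nasal Assimilation: no change — [nowoweffu]
  4 Final Vowel Raising: no change — [nowoweffu]
  5 Degemination: [nowoweffu] → [nowowefu]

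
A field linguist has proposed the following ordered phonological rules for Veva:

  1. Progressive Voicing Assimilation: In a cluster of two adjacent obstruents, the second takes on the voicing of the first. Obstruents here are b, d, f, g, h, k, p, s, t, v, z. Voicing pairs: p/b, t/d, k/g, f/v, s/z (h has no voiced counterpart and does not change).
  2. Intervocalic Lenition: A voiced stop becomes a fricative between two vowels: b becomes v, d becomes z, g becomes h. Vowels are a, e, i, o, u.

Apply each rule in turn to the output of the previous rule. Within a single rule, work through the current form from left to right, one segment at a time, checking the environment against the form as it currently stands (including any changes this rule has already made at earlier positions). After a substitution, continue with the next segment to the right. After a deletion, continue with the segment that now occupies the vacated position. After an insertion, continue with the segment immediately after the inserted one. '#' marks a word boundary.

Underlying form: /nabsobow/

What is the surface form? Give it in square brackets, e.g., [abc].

1 Progressive Voicing Assimilation: [nabsobow] → [nabzobow]
2 Intervocalic Lenition: [nabzobow] → [nabzovow]

[nabzovow]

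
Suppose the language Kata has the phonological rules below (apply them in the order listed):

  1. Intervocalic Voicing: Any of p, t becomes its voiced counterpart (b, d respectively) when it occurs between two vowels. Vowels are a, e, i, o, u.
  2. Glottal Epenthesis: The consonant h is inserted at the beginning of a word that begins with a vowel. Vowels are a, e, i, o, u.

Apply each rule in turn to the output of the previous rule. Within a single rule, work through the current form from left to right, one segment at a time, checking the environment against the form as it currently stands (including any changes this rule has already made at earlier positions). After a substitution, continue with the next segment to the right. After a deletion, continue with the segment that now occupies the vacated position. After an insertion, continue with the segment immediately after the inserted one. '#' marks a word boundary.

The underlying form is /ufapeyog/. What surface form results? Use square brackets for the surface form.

1 Intervocalic Voicing: [ufapeyog] → [ufabeyog]
2 Glottal Epenthesis: [ufabeyog] → [hufabeyog]

[hufabeyog]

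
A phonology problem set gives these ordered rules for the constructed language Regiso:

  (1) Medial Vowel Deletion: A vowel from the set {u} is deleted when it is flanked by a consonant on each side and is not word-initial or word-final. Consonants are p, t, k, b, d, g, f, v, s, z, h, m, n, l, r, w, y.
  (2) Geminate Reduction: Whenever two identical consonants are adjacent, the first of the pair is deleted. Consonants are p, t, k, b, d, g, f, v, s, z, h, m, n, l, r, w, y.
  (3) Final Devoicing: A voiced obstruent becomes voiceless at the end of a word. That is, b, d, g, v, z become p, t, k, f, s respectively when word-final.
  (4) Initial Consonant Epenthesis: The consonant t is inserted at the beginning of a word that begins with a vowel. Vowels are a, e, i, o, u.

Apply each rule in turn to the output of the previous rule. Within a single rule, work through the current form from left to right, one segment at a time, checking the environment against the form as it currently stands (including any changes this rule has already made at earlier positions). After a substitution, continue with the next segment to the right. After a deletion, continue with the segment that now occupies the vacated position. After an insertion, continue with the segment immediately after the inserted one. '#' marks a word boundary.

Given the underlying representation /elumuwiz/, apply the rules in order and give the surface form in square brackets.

(1) Medial Vowel Deletion: [elumuwiz] → [elmwiz]
(2) Geminate Reduction: no change — [elmwiz]
(3) Final Devoicing: [elmwiz] → [elmwis]
(4) Initial Consonant Epenthesis: [elmwis] → [telmwis]

[telmwis]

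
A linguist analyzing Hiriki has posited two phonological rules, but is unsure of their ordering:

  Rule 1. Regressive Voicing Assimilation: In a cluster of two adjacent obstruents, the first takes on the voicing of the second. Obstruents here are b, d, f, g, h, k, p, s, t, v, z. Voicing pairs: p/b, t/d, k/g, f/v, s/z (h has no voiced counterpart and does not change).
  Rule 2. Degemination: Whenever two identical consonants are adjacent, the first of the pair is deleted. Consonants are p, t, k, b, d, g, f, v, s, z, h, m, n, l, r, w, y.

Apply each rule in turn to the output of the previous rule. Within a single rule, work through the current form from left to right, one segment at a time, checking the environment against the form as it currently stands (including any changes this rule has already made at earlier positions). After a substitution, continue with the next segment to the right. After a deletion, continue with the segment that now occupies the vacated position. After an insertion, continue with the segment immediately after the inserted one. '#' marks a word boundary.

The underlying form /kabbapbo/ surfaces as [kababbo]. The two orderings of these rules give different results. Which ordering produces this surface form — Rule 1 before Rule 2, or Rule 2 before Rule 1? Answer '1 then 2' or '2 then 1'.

Order 1 then 2:
  1 Regressive Voicing Assimilation: [kabbapbo] → [kabbabbo]
  2 Degemination: [kabbabbo] → [kababo]
  result: [kababo]
Order 2 then 1:
  2 Degemination: [kabbapbo] → [kabapbo]
  1 Regressive Voicing Assimilation: [kabapbo] → [kababbo]
  result: [kababbo]

2 then 1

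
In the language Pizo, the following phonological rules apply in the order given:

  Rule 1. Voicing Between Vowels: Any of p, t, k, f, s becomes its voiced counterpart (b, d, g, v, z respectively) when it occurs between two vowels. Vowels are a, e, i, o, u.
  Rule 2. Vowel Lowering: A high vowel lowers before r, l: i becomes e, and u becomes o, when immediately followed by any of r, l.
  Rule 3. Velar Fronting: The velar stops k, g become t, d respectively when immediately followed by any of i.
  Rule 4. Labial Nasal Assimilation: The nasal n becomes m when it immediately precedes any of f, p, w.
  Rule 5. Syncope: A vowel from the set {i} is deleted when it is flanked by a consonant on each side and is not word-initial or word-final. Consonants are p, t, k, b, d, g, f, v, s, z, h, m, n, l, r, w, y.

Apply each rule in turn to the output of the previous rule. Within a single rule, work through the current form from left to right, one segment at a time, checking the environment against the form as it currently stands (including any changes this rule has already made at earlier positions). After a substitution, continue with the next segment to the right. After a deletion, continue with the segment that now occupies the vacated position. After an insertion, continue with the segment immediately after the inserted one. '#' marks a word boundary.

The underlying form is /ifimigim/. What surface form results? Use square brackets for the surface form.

Rule 1 Voicing Between Vowels: [ifimigim] → [ivimigim]
Rule 2 Vowel Lowering: no change — [ivimigim]
Rule 3 Velar Fronting: [ivimigim] → [ivimidim]
Rule 4 Labial Nasal Assimilation: no change — [ivimidim]
Rule 5 Syncope: [ivimidim] → [ivmdm]

[ivmdm]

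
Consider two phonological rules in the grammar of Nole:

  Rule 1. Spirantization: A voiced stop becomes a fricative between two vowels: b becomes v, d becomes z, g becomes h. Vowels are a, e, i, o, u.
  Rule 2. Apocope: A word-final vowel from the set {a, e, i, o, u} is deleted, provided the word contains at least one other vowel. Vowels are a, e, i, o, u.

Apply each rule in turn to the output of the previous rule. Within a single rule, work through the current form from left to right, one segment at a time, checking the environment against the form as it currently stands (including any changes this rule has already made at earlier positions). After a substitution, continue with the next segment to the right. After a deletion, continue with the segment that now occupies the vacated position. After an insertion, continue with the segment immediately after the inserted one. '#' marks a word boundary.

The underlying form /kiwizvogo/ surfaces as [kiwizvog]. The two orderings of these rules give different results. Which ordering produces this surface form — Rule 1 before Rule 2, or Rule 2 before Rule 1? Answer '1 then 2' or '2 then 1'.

Order 1 then 2:
  1 Spirantization: [kiwizvogo] → [kiwizvoho]
  2 Apocope: [kiwizvoho] → [kiwizvoh]
  result: [kiwizvoh]
Order 2 then 1:
  2 Apocope: [kiwizvogo] → [kiwizvog]
  1 Spirantization: no change — [kiwizvog]
  result: [kiwizvog]

2 then 1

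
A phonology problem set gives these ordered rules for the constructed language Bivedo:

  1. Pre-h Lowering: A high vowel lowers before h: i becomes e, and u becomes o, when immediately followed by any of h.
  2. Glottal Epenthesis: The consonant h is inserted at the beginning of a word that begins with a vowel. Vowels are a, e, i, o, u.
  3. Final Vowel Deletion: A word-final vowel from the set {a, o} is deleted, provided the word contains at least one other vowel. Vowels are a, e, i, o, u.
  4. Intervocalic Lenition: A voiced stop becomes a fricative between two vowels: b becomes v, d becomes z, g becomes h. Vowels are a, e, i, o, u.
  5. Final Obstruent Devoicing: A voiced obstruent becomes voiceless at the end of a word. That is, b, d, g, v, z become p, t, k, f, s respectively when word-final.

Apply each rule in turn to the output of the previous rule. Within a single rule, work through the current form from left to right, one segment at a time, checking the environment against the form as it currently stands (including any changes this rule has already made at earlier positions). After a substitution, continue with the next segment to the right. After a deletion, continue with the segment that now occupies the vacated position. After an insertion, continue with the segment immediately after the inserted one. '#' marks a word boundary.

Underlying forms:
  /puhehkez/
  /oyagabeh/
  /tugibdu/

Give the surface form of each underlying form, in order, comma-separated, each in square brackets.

/puhehkez/:
  1 Pre-h Lowering: [puhehkez] → [pohehkez]
  2 Glottal Epenthesis: no change — [pohehkez]
  3 Final Vowel Deletion: no change — [pohehkez]
  4 Intervocalic Lenition: no change — [pohehkez]
  5 Final Obstruent Devoicing: [pohehkez] → [pohehkes]
/oyagabeh/:
  1 Pre-h Lowering: no change — [oyagabeh]
  2 Glottal Epenthesis: [oyagabeh] → [hoyagabeh]
  3 Final Vowel Deletion: no change — [hoyagabeh]
  4 Intervocalic Lenition: [hoyagabeh] → [hoyahaveh]
  5 Final Obstruent Devoicing: no change — [hoyahaveh]
/tugibdu/:
  1 Pre-h Lowering: no change — [tugibdu]
  2 Glottal Epenthesis: no change — [tugibdu]
  3 Final Vowel Deletion: no change — [tugibdu]
  4 Intervocalic Lenition: [tugibdu] → [tuhibdu]
  5 Final Obstruent Devoicing: no change — [tuhibdu]

[pohehkes], [hoyahaveh], [tuhibdu]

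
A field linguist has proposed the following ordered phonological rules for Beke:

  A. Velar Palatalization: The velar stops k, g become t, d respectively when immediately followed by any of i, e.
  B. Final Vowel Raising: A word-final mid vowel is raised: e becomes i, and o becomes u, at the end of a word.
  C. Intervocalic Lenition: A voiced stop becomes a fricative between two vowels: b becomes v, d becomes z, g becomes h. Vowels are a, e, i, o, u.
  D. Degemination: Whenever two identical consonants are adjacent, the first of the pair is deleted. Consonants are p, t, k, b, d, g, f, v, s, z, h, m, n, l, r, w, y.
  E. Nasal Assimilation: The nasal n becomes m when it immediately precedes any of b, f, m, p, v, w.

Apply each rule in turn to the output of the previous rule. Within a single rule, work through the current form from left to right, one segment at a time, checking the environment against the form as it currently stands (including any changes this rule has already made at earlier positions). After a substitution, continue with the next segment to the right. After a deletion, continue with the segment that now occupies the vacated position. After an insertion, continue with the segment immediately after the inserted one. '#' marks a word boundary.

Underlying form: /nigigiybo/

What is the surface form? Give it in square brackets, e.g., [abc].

A Velar Palatalization: [nigigiybo] → [nididiybo]
B Final Vowel Raising: [nididiybo] → [nididiybu]
C Intervocalic Lenition: [nididiybu] → [niziziybu]
D Degemination: no change — [niziziybu]
E Nasal Assimilation: no change — [niziziybu]

[niziziybu]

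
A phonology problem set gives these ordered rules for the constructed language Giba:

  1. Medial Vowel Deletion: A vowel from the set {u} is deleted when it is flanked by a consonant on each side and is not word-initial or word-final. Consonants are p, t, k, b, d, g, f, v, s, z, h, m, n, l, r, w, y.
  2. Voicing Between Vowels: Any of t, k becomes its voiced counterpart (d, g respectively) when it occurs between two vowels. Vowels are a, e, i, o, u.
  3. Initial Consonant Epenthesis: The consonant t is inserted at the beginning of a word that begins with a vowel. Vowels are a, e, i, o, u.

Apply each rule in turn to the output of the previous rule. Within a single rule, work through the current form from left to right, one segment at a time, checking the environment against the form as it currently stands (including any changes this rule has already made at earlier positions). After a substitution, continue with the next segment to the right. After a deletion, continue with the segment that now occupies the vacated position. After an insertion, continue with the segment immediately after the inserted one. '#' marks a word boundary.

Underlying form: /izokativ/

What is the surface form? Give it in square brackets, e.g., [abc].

1 Medial Vowel Deletion: no change — [izokativ]
2 Voicing Between Vowels: [izokativ] → [izogadiv]
3 Initial Consonant Epenthesis: [izogadiv] → [tizogadiv]

[tizogadiv]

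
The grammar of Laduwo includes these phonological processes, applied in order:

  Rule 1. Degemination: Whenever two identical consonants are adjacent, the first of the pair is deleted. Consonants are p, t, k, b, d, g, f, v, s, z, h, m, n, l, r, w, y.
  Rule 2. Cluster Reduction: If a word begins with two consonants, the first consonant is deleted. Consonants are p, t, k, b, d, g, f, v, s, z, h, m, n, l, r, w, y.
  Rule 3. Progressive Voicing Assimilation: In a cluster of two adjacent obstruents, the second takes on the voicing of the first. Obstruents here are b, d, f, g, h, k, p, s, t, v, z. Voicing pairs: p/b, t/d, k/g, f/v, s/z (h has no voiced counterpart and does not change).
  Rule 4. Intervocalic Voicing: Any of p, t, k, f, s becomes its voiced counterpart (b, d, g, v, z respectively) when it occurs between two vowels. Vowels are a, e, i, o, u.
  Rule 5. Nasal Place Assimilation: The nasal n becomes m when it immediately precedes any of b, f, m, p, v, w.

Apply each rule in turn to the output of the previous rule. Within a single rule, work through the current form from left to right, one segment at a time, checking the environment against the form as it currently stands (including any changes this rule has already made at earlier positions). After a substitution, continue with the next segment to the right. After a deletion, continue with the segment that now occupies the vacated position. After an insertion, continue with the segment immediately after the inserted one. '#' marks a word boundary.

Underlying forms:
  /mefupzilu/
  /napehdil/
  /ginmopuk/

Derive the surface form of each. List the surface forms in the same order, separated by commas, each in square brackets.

[mevupsilu], [nabehtil], [gimmobuk]

/mefupzilu/:
  Rule 1 Degemination: no change — [mefupzilu]
  Rule 2 Cluster Reduction: no change — [mefupzilu]
  Rule 3 Progressive Voicing Assimilation: [mefupzilu] → [mefupsilu]
  Rule 4 Intervocalic Voicing: [mefupsilu] → [mevupsilu]
  Rule 5 Nasal Place Assimilation: no change — [mevupsilu]
/napehdil/:
  Rule 1 Degemination: no change — [napehdil]
  Rule 2 Cluster Reduction: no change — [napehdil]
  Rule 3 Progressive Voicing Assimilation: [napehdil] → [napehtil]
  Rule 4 Intervocalic Voicing: [napehtil] → [nabehtil]
  Rule 5 Nasal Place Assimilation: no change — [nabehtil]
/ginmopuk/:
  Rule 1 Degemination: no change — [ginmopuk]
  Rule 2 Cluster Reduction: no change — [ginmopuk]
  Rule 3 Progressive Voicing Assimilation: no change — [ginmopuk]
  Rule 4 Intervocalic Voicing: [ginmopuk] → [ginmobuk]
  Rule 5 Nasal Place Assimilation: [ginmobuk] → [gimmobuk]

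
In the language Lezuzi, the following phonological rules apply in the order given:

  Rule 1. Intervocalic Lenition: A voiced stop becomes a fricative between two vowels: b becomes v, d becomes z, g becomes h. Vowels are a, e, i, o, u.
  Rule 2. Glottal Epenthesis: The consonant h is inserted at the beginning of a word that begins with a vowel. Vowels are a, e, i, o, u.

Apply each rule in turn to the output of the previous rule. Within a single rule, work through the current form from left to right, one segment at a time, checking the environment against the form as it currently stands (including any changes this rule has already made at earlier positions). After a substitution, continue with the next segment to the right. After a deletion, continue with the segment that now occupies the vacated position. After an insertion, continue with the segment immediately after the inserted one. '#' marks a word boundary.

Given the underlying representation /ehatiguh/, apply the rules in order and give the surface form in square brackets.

[hehatihuh]

Rule 1 Intervocalic Lenition: [ehatiguh] → [ehatihuh]
Rule 2 Glottal Epenthesis: [ehatihuh] → [hehatihuh]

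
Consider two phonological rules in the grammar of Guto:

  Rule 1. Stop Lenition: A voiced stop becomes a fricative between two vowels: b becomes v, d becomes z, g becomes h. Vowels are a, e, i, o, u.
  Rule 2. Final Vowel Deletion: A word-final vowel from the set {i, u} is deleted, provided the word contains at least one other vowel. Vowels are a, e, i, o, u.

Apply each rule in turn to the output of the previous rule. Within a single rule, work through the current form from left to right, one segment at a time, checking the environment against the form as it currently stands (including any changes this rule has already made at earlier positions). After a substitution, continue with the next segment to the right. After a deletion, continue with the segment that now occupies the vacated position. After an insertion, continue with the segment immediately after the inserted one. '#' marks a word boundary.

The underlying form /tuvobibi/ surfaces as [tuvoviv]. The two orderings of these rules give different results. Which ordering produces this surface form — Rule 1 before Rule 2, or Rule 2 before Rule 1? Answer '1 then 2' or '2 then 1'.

Order 1 then 2:
  1 Stop Lenition: [tuvobibi] → [tuvovivi]
  2 Final Vowel Deletion: [tuvovivi] → [tuvoviv]
  result: [tuvoviv]
Order 2 then 1:
  2 Final Vowel Deletion: [tuvobibi] → [tuvobib]
  1 Stop Lenition: [tuvobib] → [tuvovib]
  result: [tuvovib]

1 then 2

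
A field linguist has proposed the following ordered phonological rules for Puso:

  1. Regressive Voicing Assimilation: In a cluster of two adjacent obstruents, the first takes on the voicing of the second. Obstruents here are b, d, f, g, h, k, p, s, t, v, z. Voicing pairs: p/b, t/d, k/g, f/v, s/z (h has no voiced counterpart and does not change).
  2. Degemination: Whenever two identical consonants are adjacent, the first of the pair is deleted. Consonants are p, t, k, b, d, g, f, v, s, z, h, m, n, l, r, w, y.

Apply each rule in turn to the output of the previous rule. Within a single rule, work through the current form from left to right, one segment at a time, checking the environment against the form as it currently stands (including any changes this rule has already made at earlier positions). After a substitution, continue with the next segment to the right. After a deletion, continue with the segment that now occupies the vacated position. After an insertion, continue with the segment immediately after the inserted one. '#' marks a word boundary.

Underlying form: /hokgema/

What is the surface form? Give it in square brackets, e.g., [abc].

1 Regressive Voicing Assimilation: [hokgema] → [hoggema]
2 Degemination: [hoggema] → [hogema]

[hogema]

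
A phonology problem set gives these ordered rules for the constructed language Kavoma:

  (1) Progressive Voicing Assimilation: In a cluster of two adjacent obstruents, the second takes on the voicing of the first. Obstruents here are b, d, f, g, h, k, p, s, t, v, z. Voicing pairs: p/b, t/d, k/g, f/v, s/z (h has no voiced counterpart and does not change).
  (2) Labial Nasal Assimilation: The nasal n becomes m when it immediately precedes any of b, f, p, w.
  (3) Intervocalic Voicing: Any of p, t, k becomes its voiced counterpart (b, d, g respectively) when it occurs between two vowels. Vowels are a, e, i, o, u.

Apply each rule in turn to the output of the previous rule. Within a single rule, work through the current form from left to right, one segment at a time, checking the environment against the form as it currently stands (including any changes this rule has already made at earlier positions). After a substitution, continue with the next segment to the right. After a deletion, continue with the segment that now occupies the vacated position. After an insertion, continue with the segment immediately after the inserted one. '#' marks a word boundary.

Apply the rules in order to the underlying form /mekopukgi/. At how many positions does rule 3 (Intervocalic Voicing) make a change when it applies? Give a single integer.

(1) Progressive Voicing Assimilation: [mekopukgi] → [mekopukki]
(2) Labial Nasal Assimilation: no change — [mekopukki]
(3) Intervocalic Voicing: [mekopukki] → [megobukki]
Rule 3 changed 2 position(s).

2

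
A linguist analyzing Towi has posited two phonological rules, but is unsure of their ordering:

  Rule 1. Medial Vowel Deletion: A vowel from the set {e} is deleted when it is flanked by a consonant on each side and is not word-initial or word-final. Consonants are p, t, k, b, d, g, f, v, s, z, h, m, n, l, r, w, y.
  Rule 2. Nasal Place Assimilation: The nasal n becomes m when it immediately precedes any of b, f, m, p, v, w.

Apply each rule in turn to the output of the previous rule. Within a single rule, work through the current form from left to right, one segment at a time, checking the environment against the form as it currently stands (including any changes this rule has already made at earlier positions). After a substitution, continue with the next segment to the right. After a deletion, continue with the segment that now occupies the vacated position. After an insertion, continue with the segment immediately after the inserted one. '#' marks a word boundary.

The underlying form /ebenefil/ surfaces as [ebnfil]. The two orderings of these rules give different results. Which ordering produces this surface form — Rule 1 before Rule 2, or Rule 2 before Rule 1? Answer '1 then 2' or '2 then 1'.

Order 1 then 2:
  1 Medial Vowel Deletion: [ebenefil] → [ebnfil]
  2 Nasal Place Assimilation: [ebnfil] → [ebmfil]
  result: [ebmfil]
Order 2 then 1:
  2 Nasal Place Assimilation: no change — [ebenefil]
  1 Medial Vowel Deletion: [ebenefil] → [ebnfil]
  result: [ebnfil]

2 then 1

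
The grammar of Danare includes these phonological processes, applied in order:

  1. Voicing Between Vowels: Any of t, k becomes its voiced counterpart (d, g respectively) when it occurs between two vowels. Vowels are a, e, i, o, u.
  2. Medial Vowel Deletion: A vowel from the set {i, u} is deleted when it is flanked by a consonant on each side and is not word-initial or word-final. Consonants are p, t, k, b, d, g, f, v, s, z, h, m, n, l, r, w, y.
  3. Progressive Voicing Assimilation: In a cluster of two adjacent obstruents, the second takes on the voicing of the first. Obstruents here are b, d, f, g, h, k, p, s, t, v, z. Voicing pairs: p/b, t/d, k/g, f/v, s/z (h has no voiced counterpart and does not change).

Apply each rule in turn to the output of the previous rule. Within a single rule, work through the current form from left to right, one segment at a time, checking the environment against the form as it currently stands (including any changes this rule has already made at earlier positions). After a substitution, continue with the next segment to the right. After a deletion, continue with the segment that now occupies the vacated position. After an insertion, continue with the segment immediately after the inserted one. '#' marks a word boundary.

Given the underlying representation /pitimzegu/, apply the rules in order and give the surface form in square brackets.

1 Voicing Between Vowels: [pitimzegu] → [pidimzegu]
2 Medial Vowel Deletion: [pidimzegu] → [pdmzegu]
3 Progressive Voicing Assimilation: [pdmzegu] → [ptmzegu]

[ptmzegu]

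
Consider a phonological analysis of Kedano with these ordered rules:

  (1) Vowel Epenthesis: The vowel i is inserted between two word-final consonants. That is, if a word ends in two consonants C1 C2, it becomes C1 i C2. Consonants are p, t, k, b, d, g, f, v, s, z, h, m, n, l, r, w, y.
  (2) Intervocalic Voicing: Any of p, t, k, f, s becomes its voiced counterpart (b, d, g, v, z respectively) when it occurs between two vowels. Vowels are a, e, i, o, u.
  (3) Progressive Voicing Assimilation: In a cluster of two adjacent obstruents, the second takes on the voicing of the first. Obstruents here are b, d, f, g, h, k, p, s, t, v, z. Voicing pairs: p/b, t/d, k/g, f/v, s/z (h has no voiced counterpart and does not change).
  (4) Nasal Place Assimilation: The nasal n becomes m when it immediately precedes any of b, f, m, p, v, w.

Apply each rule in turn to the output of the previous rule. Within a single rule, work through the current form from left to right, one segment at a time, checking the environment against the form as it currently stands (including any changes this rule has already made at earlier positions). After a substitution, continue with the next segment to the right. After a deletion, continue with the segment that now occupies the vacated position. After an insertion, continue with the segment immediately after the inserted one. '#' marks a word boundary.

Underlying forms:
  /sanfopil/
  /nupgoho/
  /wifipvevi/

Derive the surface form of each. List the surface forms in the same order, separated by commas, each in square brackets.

/sanfopil/:
  (1) Vowel Epenthesis: no change — [sanfopil]
  (2) Intervocalic Voicing: [sanfopil] → [sanfobil]
  (3) Progressive Voicing Assimilation: no change — [sanfobil]
  (4) Nasal Place Assimilation: [sanfobil] → [samfobil]
/nupgoho/:
  (1) Vowel Epenthesis: no change — [nupgoho]
  (2) Intervocalic Voicing: no change — [nupgoho]
  (3) Progressive Voicing Assimilation: [nupgoho] → [nupkoho]
  (4) Nasal Place Assimilation: no change — [nupkoho]
/wifipvevi/:
  (1) Vowel Epenthesis: no change — [wifipvevi]
  (2) Intervocalic Voicing: [wifipvevi] → [wivipvevi]
  (3) Progressive Voicing Assimilation: [wivipvevi] → [wivipfevi]
  (4) Nasal Place Assimilation: no change — [wivipfevi]

[samfobil], [nupkoho], [wivipfevi]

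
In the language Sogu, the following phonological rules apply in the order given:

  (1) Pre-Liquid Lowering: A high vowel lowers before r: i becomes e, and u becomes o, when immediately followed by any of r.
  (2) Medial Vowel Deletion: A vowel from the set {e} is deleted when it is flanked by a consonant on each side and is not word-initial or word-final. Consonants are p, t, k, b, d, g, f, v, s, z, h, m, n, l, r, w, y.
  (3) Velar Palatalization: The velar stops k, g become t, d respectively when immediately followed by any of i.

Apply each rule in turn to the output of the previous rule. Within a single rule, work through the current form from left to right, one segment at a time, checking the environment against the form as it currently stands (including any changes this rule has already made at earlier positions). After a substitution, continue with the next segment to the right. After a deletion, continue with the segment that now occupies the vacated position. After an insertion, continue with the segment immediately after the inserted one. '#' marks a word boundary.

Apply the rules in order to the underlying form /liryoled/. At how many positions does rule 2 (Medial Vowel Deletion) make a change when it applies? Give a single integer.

2

(1) Pre-Liquid Lowering: [liryoled] → [leryoled]
(2) Medial Vowel Deletion: [leryoled] → [lryold]
(3) Velar Palatalization: no change — [lryold]
Rule 2 changed 2 position(s).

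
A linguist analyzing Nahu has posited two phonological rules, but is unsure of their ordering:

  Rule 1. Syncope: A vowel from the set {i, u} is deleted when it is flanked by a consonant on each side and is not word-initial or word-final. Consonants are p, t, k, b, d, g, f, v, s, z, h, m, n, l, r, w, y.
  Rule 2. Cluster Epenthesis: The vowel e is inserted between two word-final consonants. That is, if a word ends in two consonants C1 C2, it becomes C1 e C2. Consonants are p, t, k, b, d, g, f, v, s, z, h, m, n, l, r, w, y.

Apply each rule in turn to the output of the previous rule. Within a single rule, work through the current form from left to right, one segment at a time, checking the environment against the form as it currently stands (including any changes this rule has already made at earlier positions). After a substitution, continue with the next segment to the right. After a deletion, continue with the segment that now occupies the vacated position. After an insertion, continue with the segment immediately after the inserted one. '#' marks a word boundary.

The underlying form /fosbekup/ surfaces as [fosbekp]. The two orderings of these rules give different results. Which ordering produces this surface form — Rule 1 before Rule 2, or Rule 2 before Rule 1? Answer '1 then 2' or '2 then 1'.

2 then 1

Order 1 then 2:
  1 Syncope: [fosbekup] → [fosbekp]
  2 Cluster Epenthesis: [fosbekp] → [fosbekep]
  result: [fosbekep]
Order 2 then 1:
  2 Cluster Epenthesis: no change — [fosbekup]
  1 Syncope: [fosbekup] → [fosbekp]
  result: [fosbekp]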